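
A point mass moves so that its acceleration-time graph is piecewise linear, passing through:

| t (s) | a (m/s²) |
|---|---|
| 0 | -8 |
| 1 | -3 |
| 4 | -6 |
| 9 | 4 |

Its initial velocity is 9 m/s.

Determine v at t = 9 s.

-15 m/s

Δv equals the area under the a-t graph; then v = v₀ + Δv.
0–1 s: ½(-8 + -3)(1) = -5.5 m/s
1–4 s: ½(-3 + -6)(3) = -13.5 m/s
4–9 s: ½(-6 + 4)(5) = -5 m/s
Δv = -24 m/s, so v(9) = 9 + (-24) = -15 m/s.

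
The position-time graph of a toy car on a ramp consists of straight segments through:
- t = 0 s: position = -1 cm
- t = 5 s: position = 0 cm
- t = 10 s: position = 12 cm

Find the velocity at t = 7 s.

2.4 cm/s

Velocity is the slope of the x-t graph on 5–10 s: (12 − 0)/(10 − 5) = 2.4 cm/s.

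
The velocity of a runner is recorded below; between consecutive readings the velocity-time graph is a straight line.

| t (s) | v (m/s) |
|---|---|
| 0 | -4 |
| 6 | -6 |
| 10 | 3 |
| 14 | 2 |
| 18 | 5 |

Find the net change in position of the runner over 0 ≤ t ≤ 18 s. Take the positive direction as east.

-12 m

Net displacement equals the area under the velocity-time graph (areas below the axis count negative).
0–6 s: ½(-4 + -6)(6) = -30 m
6–10 s: ½(-6 + 3)(4) = -6 m
10–14 s: ½(3 + 2)(4) = 10 m
14–18 s: ½(2 + 5)(4) = 14 m
Net displacement = -12 m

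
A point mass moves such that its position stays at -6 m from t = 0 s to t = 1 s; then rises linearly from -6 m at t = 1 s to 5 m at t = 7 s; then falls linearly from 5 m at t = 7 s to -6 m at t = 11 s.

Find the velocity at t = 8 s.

Velocity is the slope of the x-t graph on 7–11 s: (-6 − 5)/(11 − 7) = -2.75 m/s.

-2.75 m/s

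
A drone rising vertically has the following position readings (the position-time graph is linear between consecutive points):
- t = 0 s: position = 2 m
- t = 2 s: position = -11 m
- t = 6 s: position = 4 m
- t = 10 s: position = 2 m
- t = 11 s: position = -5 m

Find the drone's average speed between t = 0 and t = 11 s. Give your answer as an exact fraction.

37/11 m/s

Average speed = (total path length)/(elapsed time); on a piecewise-linear x-t graph the path length is Σ|Δx|.
0–2 s: |Δx| = |-11 − 2| = 13 m
2–6 s: |Δx| = |4 − -11| = 15 m
6–10 s: |Δx| = |2 − 4| = 2 m
10–11 s: |Δx| = |-5 − 2| = 7 m
Total path = 37 m; average speed = 37/11 = 37/11 m/s.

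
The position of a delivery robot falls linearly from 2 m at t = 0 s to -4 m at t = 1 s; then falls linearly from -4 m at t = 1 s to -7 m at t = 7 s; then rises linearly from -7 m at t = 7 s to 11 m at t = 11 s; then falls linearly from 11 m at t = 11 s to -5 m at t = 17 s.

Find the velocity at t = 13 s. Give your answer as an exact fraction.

-8/3 m/s

Velocity is the slope of the x-t graph on 11–17 s: (-5 − 11)/(17 − 11) = -8/3 m/s.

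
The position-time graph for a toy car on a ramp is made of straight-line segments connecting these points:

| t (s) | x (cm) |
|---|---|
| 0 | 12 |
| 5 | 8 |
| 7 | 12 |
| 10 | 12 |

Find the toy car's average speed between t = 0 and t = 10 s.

0.8 cm/s

Average speed = (total path length)/(elapsed time); on a piecewise-linear x-t graph the path length is Σ|Δx|.
0–5 s: |Δx| = |8 − 12| = 4 cm
5–7 s: |Δx| = |12 − 8| = 4 cm
7–10 s: |Δx| = |12 − 12| = 0 cm
Total path = 8 cm; average speed = 8/10 = 0.8 cm/s.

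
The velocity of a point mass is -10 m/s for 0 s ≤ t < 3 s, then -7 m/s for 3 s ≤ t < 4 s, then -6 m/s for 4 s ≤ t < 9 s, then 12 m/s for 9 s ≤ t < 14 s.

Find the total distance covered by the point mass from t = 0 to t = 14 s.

127 m

Total distance travelled is ∫|v| dt — sum the magnitudes of each area piece.
0–3 s: |-10| × 3 = 30 m
3–4 s: |-7| × 1 = 7 m
4–9 s: |-6| × 5 = 30 m
9–14 s: |12| × 5 = 60 m
Total distance = 127 m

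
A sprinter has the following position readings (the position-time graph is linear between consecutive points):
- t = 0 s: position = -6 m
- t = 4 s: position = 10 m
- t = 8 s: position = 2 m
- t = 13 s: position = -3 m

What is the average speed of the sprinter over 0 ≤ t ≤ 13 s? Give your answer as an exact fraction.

Average speed = (total path length)/(elapsed time); on a piecewise-linear x-t graph the path length is Σ|Δx|.
0–4 s: |Δx| = |10 − -6| = 16 m
4–8 s: |Δx| = |2 − 10| = 8 m
8–13 s: |Δx| = |-3 − 2| = 5 m
Total path = 29 m; average speed = 29/13 = 29/13 m/s.

29/13 m/s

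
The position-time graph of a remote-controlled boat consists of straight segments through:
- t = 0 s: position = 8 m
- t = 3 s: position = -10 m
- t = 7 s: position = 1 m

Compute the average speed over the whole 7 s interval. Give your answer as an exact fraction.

Average speed = (total path length)/(elapsed time); on a piecewise-linear x-t graph the path length is Σ|Δx|.
0–3 s: |Δx| = |-10 − 8| = 18 m
3–7 s: |Δx| = |1 − -10| = 11 m
Total path = 29 m; average speed = 29/7 = 29/7 m/s.

29/7 m/s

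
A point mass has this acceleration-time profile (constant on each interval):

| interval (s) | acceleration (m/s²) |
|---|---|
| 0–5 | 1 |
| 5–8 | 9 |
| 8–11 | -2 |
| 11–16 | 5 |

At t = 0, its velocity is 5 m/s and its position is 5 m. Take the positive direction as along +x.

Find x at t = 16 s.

432.5 m

On each constant-a segment, Δv = aΔt and Δx = v₀Δt + ½aΔt²; chain segment to segment.
0–5 s: v starts 5 m/s; Δx = 5·5 + ½·1·5² = 37.5 m; v ends 10 m/s.
5–8 s: v starts 10 m/s; Δx = 10·3 + ½·9·3² = 70.5 m; v ends 37 m/s.
8–11 s: v starts 37 m/s; Δx = 37·3 + ½·-2·3² = 102 m; v ends 31 m/s.
11–16 s: v starts 31 m/s; Δx = 31·5 + ½·5·5² = 217.5 m; v ends 56 m/s.
x(16) = 5 + Σ Δx = 432.5 m.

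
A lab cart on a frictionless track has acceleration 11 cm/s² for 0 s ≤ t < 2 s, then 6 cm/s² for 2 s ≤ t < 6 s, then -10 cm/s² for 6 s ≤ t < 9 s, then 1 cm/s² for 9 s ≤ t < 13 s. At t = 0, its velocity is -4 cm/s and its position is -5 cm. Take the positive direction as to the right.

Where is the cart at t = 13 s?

On each constant-a segment, Δv = aΔt and Δx = v₀Δt + ½aΔt²; chain segment to segment.
0–2 s: v starts -4 cm/s; Δx = -4·2 + ½·11·2² = 14 cm; v ends 18 cm/s.
2–6 s: v starts 18 cm/s; Δx = 18·4 + ½·6·4² = 120 cm; v ends 42 cm/s.
6–9 s: v starts 42 cm/s; Δx = 42·3 + ½·-10·3² = 81 cm; v ends 12 cm/s.
9–13 s: v starts 12 cm/s; Δx = 12·4 + ½·1·4² = 56 cm; v ends 16 cm/s.
x(13) = -5 + Σ Δx = 266 cm.

266 cm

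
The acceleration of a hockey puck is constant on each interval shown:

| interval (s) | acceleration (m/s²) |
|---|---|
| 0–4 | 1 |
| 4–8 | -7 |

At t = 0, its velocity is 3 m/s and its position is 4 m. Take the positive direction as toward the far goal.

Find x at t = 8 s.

On each constant-a segment, Δv = aΔt and Δx = v₀Δt + ½aΔt²; chain segment to segment.
0–4 s: v starts 3 m/s; Δx = 3·4 + ½·1·4² = 20 m; v ends 7 m/s.
4–8 s: v starts 7 m/s; Δx = 7·4 + ½·-7·4² = -28 m; v ends -21 m/s.
x(8) = 4 + Σ Δx = -4 m.

-4 m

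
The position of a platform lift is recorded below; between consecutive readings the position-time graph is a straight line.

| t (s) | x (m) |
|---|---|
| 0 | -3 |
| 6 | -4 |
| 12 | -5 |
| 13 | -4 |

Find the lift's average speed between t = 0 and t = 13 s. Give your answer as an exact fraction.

3/13 m/s

Average speed = (total path length)/(elapsed time); on a piecewise-linear x-t graph the path length is Σ|Δx|.
0–6 s: |Δx| = |-4 − -3| = 1 m
6–12 s: |Δx| = |-5 − -4| = 1 m
12–13 s: |Δx| = |-4 − -5| = 1 m
Total path = 3 m; average speed = 3/13 = 3/13 m/s.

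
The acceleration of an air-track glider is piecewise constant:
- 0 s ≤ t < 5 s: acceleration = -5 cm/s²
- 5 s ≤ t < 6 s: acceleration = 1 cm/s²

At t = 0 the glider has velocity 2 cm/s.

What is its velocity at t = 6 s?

Δv equals the area under the a-t graph; then v = v₀ + Δv.
0–5 s: -5 × 5 = -25 cm/s
5–6 s: 1 × 1 = 1 cm/s
Δv = -24 cm/s, so v(6) = 2 + (-24) = -22 cm/s.

-22 cm/s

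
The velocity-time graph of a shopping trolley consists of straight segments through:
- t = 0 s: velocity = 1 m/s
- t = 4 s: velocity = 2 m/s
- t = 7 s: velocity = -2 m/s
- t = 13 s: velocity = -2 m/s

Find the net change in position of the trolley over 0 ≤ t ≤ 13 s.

Displacement is the signed area under the v-t curve.
0–4 s: ½(1 + 2)(4) = 6 m
4–7 s: ½(2 + -2)(3) = 0 m
7–13 s: -2 × 6 = -12 m
Net displacement = -6 m

-6 m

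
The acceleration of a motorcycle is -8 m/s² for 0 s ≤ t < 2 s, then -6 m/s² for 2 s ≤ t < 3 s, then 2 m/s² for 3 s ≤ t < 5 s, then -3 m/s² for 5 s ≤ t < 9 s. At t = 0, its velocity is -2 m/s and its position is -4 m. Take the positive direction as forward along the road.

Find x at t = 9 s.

On each constant-a segment, Δv = aΔt and Δx = v₀Δt + ½aΔt²; chain segment to segment.
0–2 s: v starts -2 m/s; Δx = -2·2 + ½·-8·2² = -20 m; v ends -18 m/s.
2–3 s: v starts -18 m/s; Δx = -18·1 + ½·-6·1² = -21 m; v ends -24 m/s.
3–5 s: v starts -24 m/s; Δx = -24·2 + ½·2·2² = -44 m; v ends -20 m/s.
5–9 s: v starts -20 m/s; Δx = -20·4 + ½·-3·4² = -104 m; v ends -32 m/s.
x(9) = -4 + Σ Δx = -193 m.

-193 m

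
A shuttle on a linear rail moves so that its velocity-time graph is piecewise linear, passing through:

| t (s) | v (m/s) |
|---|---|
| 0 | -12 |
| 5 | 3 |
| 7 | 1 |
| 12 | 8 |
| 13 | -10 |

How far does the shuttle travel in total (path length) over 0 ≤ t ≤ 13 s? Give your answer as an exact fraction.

Distance (not displacement) is the total path length: add the absolute areas under v-t.
0–5 s: v = 0 at t = 4 s; triangle areas 24 + 1.5 = 25.5 m
5–7 s: |½(3 + 1)(2)| = 4 m
7–12 s: |½(1 + 8)(5)| = 22.5 m
12–13 s: v = 0 at t = 112/9 s; triangle areas 16/9 + 25/9 = 41/9 m
Total distance = 509/9 m

509/9 m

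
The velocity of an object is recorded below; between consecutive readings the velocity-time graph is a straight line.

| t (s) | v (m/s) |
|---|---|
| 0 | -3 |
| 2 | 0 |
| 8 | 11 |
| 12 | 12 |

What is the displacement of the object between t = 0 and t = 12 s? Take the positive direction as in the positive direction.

76 m

Displacement is the signed area under the v-t curve.
0–2 s: ½(-3 + 0)(2) = -3 m
2–8 s: ½(0 + 11)(6) = 33 m
8–12 s: ½(11 + 12)(4) = 46 m
Net displacement = 76 m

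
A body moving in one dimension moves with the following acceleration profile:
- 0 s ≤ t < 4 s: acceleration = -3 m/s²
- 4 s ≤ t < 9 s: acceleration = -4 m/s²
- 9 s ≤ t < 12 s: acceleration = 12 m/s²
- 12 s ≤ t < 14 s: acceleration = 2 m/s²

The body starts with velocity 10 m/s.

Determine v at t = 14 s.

18 m/s

Δv equals the area under the a-t graph; then v = v₀ + Δv.
0–4 s: -3 × 4 = -12 m/s
4–9 s: -4 × 5 = -20 m/s
9–12 s: 12 × 3 = 36 m/s
12–14 s: 2 × 2 = 4 m/s
Δv = 8 m/s, so v(14) = 10 + (8) = 18 m/s.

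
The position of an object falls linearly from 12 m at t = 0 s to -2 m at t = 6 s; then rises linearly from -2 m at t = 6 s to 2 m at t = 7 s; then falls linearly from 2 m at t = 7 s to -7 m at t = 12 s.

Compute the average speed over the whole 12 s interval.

2.25 m/s

Average speed = (total path length)/(elapsed time); on a piecewise-linear x-t graph the path length is Σ|Δx|.
0–6 s: |Δx| = |-2 − 12| = 14 m
6–7 s: |Δx| = |2 − -2| = 4 m
7–12 s: |Δx| = |-7 − 2| = 9 m
Total path = 27 m; average speed = 27/12 = 2.25 m/s.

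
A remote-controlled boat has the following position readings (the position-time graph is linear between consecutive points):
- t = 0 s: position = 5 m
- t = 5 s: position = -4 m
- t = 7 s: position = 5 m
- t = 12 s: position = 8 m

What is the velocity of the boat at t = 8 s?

Velocity is the slope of the x-t graph on 7–12 s: (8 − 5)/(12 − 7) = 0.6 m/s.

0.6 m/s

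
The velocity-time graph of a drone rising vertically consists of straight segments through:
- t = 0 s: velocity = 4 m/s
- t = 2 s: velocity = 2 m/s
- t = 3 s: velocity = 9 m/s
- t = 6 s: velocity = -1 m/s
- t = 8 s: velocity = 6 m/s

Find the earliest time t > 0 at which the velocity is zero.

t = 5.7 s

v changes sign on 3–6 s (from 9 to -1); the graph is linear there, so v = 0 at t = 3 + (-9)·(6 − 3)/(-1 − 9) = 5.7 s.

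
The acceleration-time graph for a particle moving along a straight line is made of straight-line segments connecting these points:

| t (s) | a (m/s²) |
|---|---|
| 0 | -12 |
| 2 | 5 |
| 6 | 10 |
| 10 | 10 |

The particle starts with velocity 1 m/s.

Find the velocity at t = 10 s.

Δv equals the area under the a-t graph; then v = v₀ + Δv.
0–2 s: ½(-12 + 5)(2) = -7 m/s
2–6 s: ½(5 + 10)(4) = 30 m/s
6–10 s: 10 × 4 = 40 m/s
Δv = 63 m/s, so v(10) = 1 + (63) = 64 m/s.

64 m/s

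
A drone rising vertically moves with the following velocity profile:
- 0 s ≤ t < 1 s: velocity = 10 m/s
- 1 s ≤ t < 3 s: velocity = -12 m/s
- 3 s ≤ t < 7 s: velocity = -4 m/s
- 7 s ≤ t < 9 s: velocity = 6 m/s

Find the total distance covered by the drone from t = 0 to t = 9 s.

62 m

Distance (not displacement) is the total path length: add the absolute areas under v-t.
0–1 s: |10| × 1 = 10 m
1–3 s: |-12| × 2 = 24 m
3–7 s: |-4| × 4 = 16 m
7–9 s: |6| × 2 = 12 m
Total distance = 62 m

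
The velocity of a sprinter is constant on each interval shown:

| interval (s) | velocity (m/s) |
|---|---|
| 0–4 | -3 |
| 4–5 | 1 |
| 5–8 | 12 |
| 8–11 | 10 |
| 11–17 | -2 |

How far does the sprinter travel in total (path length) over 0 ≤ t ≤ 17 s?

Distance (not displacement) is the total path length: add the absolute areas under v-t.
0–4 s: |-3| × 4 = 12 m
4–5 s: |1| × 1 = 1 m
5–8 s: |12| × 3 = 36 m
8–11 s: |10| × 3 = 30 m
11–17 s: |-2| × 6 = 12 m
Total distance = 91 m

91 m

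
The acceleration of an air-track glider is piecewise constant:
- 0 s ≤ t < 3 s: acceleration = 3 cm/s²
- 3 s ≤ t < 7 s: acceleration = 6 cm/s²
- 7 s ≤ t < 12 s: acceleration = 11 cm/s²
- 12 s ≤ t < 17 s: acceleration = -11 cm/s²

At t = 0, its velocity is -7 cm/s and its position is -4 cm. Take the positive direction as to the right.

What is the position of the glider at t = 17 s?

579.5 cm

On each constant-a segment, Δv = aΔt and Δx = v₀Δt + ½aΔt²; chain segment to segment.
0–3 s: v starts -7 cm/s; Δx = -7·3 + ½·3·3² = -7.5 cm; v ends 2 cm/s.
3–7 s: v starts 2 cm/s; Δx = 2·4 + ½·6·4² = 56 cm; v ends 26 cm/s.
7–12 s: v starts 26 cm/s; Δx = 26·5 + ½·11·5² = 267.5 cm; v ends 81 cm/s.
12–17 s: v starts 81 cm/s; Δx = 81·5 + ½·-11·5² = 267.5 cm; v ends 26 cm/s.
x(17) = -4 + Σ Δx = 579.5 cm.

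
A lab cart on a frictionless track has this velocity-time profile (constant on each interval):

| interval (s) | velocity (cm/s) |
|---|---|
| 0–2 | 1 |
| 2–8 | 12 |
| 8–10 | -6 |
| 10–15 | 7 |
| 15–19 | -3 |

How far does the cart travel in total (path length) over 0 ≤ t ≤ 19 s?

Distance (not displacement) is the total path length: add the absolute areas under v-t.
0–2 s: |1| × 2 = 2 cm
2–8 s: |12| × 6 = 72 cm
8–10 s: |-6| × 2 = 12 cm
10–15 s: |7| × 5 = 35 cm
15–19 s: |-3| × 4 = 12 cm
Total distance = 133 cm

133 cm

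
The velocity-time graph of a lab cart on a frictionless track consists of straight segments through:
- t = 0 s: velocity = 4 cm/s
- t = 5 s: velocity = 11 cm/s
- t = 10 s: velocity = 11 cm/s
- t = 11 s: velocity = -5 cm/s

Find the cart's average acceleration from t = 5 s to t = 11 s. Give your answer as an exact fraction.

-8/3 cm/s²

Average acceleration = Δv/Δt = (-5 − 11)/(11 − 5) = -8/3 cm/s².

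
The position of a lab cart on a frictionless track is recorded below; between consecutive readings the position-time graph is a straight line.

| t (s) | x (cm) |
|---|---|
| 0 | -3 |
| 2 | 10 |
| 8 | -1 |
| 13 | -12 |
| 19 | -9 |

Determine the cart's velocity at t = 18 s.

0.5 cm/s

Velocity is the slope of the x-t graph on 13–19 s: (-9 − -12)/(19 − 13) = 0.5 cm/s.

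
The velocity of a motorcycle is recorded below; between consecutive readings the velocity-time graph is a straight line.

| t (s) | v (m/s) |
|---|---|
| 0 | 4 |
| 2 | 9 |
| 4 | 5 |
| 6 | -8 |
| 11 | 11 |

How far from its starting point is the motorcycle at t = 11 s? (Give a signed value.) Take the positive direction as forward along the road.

Displacement is the signed area under the v-t curve.
0–2 s: ½(4 + 9)(2) = 13 m
2–4 s: ½(9 + 5)(2) = 14 m
4–6 s: ½(5 + -8)(2) = -3 m
6–11 s: ½(-8 + 11)(5) = 7.5 m
Net displacement = 31.5 m

31.5 m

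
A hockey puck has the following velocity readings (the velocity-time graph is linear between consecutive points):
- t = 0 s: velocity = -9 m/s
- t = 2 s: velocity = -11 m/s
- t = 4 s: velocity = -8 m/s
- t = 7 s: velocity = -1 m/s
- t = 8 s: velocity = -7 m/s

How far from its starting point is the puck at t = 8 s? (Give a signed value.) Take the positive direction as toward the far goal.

Net displacement equals the area under the velocity-time graph (areas below the axis count negative).
0–2 s: ½(-9 + -11)(2) = -20 m
2–4 s: ½(-11 + -8)(2) = -19 m
4–7 s: ½(-8 + -1)(3) = -13.5 m
7–8 s: ½(-1 + -7)(1) = -4 m
Net displacement = -56.5 m

-56.5 m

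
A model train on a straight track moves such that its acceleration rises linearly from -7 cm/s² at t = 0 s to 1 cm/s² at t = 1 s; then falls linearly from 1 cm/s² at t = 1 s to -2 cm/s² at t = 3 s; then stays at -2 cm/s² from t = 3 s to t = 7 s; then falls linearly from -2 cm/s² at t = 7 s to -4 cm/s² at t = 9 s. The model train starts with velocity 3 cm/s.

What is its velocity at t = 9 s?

-15 cm/s

Δv equals the area under the a-t graph; then v = v₀ + Δv.
0–1 s: ½(-7 + 1)(1) = -3 cm/s
1–3 s: ½(1 + -2)(2) = -1 cm/s
3–7 s: -2 × 4 = -8 cm/s
7–9 s: ½(-2 + -4)(2) = -6 cm/s
Δv = -18 cm/s, so v(9) = 3 + (-18) = -15 cm/s.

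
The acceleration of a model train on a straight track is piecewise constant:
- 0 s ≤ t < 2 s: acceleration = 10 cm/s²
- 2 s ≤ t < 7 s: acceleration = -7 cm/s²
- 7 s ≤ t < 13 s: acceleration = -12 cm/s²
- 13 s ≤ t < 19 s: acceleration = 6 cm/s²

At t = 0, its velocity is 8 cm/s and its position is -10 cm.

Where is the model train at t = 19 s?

-545.5 cm

On each constant-a segment, Δv = aΔt and Δx = v₀Δt + ½aΔt²; chain segment to segment.
0–2 s: v starts 8 cm/s; Δx = 8·2 + ½·10·2² = 36 cm; v ends 28 cm/s.
2–7 s: v starts 28 cm/s; Δx = 28·5 + ½·-7·5² = 52.5 cm; v ends -7 cm/s.
7–13 s: v starts -7 cm/s; Δx = -7·6 + ½·-12·6² = -258 cm; v ends -79 cm/s.
13–19 s: v starts -79 cm/s; Δx = -79·6 + ½·6·6² = -366 cm; v ends -43 cm/s.
x(19) = -10 + Σ Δx = -545.5 cm.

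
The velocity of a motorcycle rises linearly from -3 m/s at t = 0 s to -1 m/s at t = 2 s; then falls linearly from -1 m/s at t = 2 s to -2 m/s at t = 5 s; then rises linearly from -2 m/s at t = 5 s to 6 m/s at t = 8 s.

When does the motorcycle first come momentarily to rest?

t = 5.75 s

v changes sign on 5–8 s (from -2 to 6); the graph is linear there, so v = 0 at t = 5 + (2)·(8 − 5)/(6 − -2) = 5.75 s.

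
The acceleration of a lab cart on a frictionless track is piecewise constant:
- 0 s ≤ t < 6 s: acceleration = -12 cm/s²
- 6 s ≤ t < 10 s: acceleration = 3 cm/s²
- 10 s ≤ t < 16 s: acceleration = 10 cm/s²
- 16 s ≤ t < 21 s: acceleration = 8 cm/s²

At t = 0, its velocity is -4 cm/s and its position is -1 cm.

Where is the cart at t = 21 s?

-645 cm

On each constant-a segment, Δv = aΔt and Δx = v₀Δt + ½aΔt²; chain segment to segment.
0–6 s: v starts -4 cm/s; Δx = -4·6 + ½·-12·6² = -240 cm; v ends -76 cm/s.
6–10 s: v starts -76 cm/s; Δx = -76·4 + ½·3·4² = -280 cm; v ends -64 cm/s.
10–16 s: v starts -64 cm/s; Δx = -64·6 + ½·10·6² = -204 cm; v ends -4 cm/s.
16–21 s: v starts -4 cm/s; Δx = -4·5 + ½·8·5² = 80 cm; v ends 36 cm/s.
x(21) = -1 + Σ Δx = -645 cm.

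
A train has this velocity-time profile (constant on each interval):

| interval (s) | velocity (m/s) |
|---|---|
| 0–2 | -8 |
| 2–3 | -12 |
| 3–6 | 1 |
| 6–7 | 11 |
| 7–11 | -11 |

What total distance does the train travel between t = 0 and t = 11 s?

Total distance travelled is ∫|v| dt — sum the magnitudes of each area piece.
0–2 s: |-8| × 2 = 16 m
2–3 s: |-12| × 1 = 12 m
3–6 s: |1| × 3 = 3 m
6–7 s: |11| × 1 = 11 m
7–11 s: |-11| × 4 = 44 m
Total distance = 86 m

86 m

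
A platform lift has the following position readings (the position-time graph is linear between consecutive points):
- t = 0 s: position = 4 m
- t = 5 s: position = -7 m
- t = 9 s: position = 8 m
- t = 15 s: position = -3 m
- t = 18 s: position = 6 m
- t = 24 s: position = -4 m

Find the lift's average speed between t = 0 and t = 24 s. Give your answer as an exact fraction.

7/3 m/s

Average speed = (total path length)/(elapsed time); on a piecewise-linear x-t graph the path length is Σ|Δx|.
0–5 s: |Δx| = |-7 − 4| = 11 m
5–9 s: |Δx| = |8 − -7| = 15 m
9–15 s: |Δx| = |-3 − 8| = 11 m
15–18 s: |Δx| = |6 − -3| = 9 m
18–24 s: |Δx| = |-4 − 6| = 10 m
Total path = 56 m; average speed = 56/24 = 7/3 m/s.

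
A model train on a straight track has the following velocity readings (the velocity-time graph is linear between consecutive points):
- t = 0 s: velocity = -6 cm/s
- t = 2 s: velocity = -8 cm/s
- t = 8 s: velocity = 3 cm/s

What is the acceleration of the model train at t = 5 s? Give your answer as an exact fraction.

Acceleration is the slope of the v-t graph on 2–8 s: (3 − -8)/(8 − 2) = 11/6 cm/s².

11/6 cm/s²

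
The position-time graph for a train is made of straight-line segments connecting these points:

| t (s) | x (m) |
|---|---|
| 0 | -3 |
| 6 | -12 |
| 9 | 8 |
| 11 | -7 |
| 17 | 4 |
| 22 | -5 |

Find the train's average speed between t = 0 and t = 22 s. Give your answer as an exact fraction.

32/11 m/s

Average speed = (total path length)/(elapsed time); on a piecewise-linear x-t graph the path length is Σ|Δx|.
0–6 s: |Δx| = |-12 − -3| = 9 m
6–9 s: |Δx| = |8 − -12| = 20 m
9–11 s: |Δx| = |-7 − 8| = 15 m
11–17 s: |Δx| = |4 − -7| = 11 m
17–22 s: |Δx| = |-5 − 4| = 9 m
Total path = 64 m; average speed = 64/22 = 32/11 m/s.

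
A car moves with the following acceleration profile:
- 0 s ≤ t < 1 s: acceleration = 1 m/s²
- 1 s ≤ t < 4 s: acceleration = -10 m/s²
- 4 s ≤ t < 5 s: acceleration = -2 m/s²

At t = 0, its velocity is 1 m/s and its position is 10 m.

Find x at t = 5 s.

On each constant-a segment, Δv = aΔt and Δx = v₀Δt + ½aΔt²; chain segment to segment.
0–1 s: v starts 1 m/s; Δx = 1·1 + ½·1·1² = 1.5 m; v ends 2 m/s.
1–4 s: v starts 2 m/s; Δx = 2·3 + ½·-10·3² = -39 m; v ends -28 m/s.
4–5 s: v starts -28 m/s; Δx = -28·1 + ½·-2·1² = -29 m; v ends -30 m/s.
x(5) = 10 + Σ Δx = -56.5 m.

-56.5 m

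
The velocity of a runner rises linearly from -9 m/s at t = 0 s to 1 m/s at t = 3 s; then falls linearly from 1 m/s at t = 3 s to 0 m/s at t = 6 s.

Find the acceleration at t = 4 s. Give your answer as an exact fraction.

Acceleration is the slope of the v-t graph on 3–6 s: (0 − 1)/(6 − 3) = -1/3 m/s².

-1/3 m/s²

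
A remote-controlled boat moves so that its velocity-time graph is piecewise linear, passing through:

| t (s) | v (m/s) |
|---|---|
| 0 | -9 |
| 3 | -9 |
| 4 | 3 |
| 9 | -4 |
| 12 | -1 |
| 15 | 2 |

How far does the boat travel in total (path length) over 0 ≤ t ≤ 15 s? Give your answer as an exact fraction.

1391/28 m

Distance (not displacement) is the total path length: add the absolute areas under v-t.
0–3 s: |-9| × 3 = 27 m
3–4 s: v = 0 at t = 3.75 s; triangle areas 3.375 + 0.375 = 3.75 m
4–9 s: v = 0 at t = 43/7 s; triangle areas 45/14 + 40/7 = 125/14 m
9–12 s: |½(-4 + -1)(3)| = 7.5 m
12–15 s: v = 0 at t = 13 s; triangle areas 0.5 + 2 = 2.5 m
Total distance = 1391/28 m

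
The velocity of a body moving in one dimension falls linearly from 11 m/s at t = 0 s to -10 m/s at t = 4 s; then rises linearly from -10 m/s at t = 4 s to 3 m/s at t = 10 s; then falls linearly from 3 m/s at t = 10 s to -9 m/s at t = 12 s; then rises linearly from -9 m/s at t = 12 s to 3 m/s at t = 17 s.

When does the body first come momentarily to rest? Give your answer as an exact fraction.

v changes sign on 0–4 s (from 11 to -10); the graph is linear there, so v = 0 at t = 0 + (-11)·(4 − 0)/(-10 − 11) = 44/21 s.

t = 44/21 s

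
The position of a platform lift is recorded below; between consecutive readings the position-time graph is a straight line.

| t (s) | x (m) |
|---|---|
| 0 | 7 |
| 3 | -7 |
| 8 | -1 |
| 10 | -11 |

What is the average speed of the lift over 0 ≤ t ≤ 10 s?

3 m/s

Average speed = (total path length)/(elapsed time); on a piecewise-linear x-t graph the path length is Σ|Δx|.
0–3 s: |Δx| = |-7 − 7| = 14 m
3–8 s: |Δx| = |-1 − -7| = 6 m
8–10 s: |Δx| = |-11 − -1| = 10 m
Total path = 30 m; average speed = 30/10 = 3 m/s.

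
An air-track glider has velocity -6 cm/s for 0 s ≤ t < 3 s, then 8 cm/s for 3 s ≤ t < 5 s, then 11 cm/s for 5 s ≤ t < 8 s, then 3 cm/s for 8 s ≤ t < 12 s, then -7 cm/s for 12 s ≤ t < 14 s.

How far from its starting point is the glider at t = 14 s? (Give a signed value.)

29 cm

Displacement is the signed area under the v-t curve.
0–3 s: -6 × 3 = -18 cm
3–5 s: 8 × 2 = 16 cm
5–8 s: 11 × 3 = 33 cm
8–12 s: 3 × 4 = 12 cm
12–14 s: -7 × 2 = -14 cm
Net displacement = 29 cm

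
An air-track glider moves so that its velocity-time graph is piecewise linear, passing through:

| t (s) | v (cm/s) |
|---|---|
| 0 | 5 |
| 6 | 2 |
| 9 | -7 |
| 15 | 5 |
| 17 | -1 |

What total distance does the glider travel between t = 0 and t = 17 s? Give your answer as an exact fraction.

158/3 cm

Distance (not displacement) is the total path length: add the absolute areas under v-t.
0–6 s: |½(5 + 2)(6)| = 21 cm
6–9 s: v = 0 at t = 20/3 s; triangle areas 2/3 + 49/6 = 53/6 cm
9–15 s: v = 0 at t = 12.5 s; triangle areas 12.25 + 6.25 = 18.5 cm
15–17 s: v = 0 at t = 50/3 s; triangle areas 25/6 + 1/6 = 13/3 cm
Total distance = 158/3 cm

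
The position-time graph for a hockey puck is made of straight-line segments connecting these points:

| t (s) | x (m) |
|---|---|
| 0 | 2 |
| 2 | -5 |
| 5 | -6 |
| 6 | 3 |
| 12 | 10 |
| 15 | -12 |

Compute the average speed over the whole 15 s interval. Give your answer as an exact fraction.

46/15 m/s

Average speed = (total path length)/(elapsed time); on a piecewise-linear x-t graph the path length is Σ|Δx|.
0–2 s: |Δx| = |-5 − 2| = 7 m
2–5 s: |Δx| = |-6 − -5| = 1 m
5–6 s: |Δx| = |3 − -6| = 9 m
6–12 s: |Δx| = |10 − 3| = 7 m
12–15 s: |Δx| = |-12 − 10| = 22 m
Total path = 46 m; average speed = 46/15 = 46/15 m/s.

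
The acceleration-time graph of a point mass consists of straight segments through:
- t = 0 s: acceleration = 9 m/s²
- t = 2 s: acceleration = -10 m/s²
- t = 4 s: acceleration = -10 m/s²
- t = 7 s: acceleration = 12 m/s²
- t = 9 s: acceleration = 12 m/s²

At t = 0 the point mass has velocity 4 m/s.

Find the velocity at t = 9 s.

10 m/s

Δv equals the area under the a-t graph; then v = v₀ + Δv.
0–2 s: ½(9 + -10)(2) = -1 m/s
2–4 s: -10 × 2 = -20 m/s
4–7 s: ½(-10 + 12)(3) = 3 m/s
7–9 s: 12 × 2 = 24 m/s
Δv = 6 m/s, so v(9) = 4 + (6) = 10 m/s.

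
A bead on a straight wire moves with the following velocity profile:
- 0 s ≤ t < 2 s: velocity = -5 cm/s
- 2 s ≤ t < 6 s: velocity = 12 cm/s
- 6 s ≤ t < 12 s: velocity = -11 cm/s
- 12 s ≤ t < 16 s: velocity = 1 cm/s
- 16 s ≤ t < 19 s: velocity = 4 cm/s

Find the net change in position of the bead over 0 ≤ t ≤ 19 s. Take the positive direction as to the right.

-12 cm

Displacement is the signed area under the v-t curve.
0–2 s: -5 × 2 = -10 cm
2–6 s: 12 × 4 = 48 cm
6–12 s: -11 × 6 = -66 cm
12–16 s: 1 × 4 = 4 cm
16–19 s: 4 × 3 = 12 cm
Net displacement = -12 cm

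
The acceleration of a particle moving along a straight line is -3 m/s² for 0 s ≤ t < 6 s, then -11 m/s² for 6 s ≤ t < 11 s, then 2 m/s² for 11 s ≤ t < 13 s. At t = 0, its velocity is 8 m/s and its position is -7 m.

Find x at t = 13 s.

-326.5 m

On each constant-a segment, Δv = aΔt and Δx = v₀Δt + ½aΔt²; chain segment to segment.
0–6 s: v starts 8 m/s; Δx = 8·6 + ½·-3·6² = -6 m; v ends -10 m/s.
6–11 s: v starts -10 m/s; Δx = -10·5 + ½·-11·5² = -187.5 m; v ends -65 m/s.
11–13 s: v starts -65 m/s; Δx = -65·2 + ½·2·2² = -126 m; v ends -61 m/s.
x(13) = -7 + Σ Δx = -326.5 m.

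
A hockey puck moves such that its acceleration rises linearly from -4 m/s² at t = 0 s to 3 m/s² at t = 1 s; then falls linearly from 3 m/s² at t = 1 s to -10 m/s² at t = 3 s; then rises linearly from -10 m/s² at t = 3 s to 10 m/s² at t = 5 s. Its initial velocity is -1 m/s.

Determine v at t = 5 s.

Δv equals the area under the a-t graph; then v = v₀ + Δv.
0–1 s: ½(-4 + 3)(1) = -0.5 m/s
1–3 s: ½(3 + -10)(2) = -7 m/s
3–5 s: ½(-10 + 10)(2) = 0 m/s
Δv = -7.5 m/s, so v(5) = -1 + (-7.5) = -8.5 m/s.

-8.5 m/s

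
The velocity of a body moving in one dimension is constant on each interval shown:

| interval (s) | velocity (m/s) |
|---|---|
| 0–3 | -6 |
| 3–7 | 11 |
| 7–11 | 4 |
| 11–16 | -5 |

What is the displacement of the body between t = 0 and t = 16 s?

Displacement is the signed area under the v-t curve.
0–3 s: -6 × 3 = -18 m
3–7 s: 11 × 4 = 44 m
7–11 s: 4 × 4 = 16 m
11–16 s: -5 × 5 = -25 m
Net displacement = 17 m

17 m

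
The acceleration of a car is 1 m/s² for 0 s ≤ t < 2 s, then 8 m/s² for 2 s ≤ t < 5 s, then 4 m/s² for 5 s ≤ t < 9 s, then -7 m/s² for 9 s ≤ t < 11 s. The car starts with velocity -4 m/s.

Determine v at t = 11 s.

Δv equals the area under the a-t graph; then v = v₀ + Δv.
0–2 s: 1 × 2 = 2 m/s
2–5 s: 8 × 3 = 24 m/s
5–9 s: 4 × 4 = 16 m/s
9–11 s: -7 × 2 = -14 m/s
Δv = 28 m/s, so v(11) = -4 + (28) = 24 m/s.

24 m/s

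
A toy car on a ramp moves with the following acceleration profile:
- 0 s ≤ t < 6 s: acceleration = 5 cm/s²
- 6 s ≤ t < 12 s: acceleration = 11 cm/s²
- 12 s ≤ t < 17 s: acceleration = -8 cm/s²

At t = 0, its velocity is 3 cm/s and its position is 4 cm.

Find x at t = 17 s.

On each constant-a segment, Δv = aΔt and Δx = v₀Δt + ½aΔt²; chain segment to segment.
0–6 s: v starts 3 cm/s; Δx = 3·6 + ½·5·6² = 108 cm; v ends 33 cm/s.
6–12 s: v starts 33 cm/s; Δx = 33·6 + ½·11·6² = 396 cm; v ends 99 cm/s.
12–17 s: v starts 99 cm/s; Δx = 99·5 + ½·-8·5² = 395 cm; v ends 59 cm/s.
x(17) = 4 + Σ Δx = 903 cm.

903 cm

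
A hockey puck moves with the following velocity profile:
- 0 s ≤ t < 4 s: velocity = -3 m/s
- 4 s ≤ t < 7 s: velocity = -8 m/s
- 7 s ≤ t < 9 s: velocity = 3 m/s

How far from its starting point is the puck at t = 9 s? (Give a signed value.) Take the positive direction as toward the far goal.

-30 m

Displacement is the signed area under the v-t curve.
0–4 s: -3 × 4 = -12 m
4–7 s: -8 × 3 = -24 m
7–9 s: 3 × 2 = 6 m
Net displacement = -30 m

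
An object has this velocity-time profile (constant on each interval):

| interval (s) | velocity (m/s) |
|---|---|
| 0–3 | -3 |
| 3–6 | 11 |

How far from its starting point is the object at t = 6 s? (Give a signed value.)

Displacement is the signed area under the v-t curve.
0–3 s: -3 × 3 = -9 m
3–6 s: 11 × 3 = 33 m
Net displacement = 24 m

24 m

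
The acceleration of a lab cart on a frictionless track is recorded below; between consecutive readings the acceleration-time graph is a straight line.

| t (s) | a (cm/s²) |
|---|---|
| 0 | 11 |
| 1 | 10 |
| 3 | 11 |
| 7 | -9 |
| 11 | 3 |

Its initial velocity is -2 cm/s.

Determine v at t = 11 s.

Δv equals the area under the a-t graph; then v = v₀ + Δv.
0–1 s: ½(11 + 10)(1) = 10.5 cm/s
1–3 s: ½(10 + 11)(2) = 21 cm/s
3–7 s: ½(11 + -9)(4) = 4 cm/s
7–11 s: ½(-9 + 3)(4) = -12 cm/s
Δv = 23.5 cm/s, so v(11) = -2 + (23.5) = 21.5 cm/s.

21.5 cm/s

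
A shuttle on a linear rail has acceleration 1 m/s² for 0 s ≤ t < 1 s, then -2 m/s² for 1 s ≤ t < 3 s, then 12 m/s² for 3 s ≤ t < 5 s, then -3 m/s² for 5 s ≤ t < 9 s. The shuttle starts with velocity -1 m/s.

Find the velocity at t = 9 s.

Δv equals the area under the a-t graph; then v = v₀ + Δv.
0–1 s: 1 × 1 = 1 m/s
1–3 s: -2 × 2 = -4 m/s
3–5 s: 12 × 2 = 24 m/s
5–9 s: -3 × 4 = -12 m/s
Δv = 9 m/s, so v(9) = -1 + (9) = 8 m/s.

8 m/s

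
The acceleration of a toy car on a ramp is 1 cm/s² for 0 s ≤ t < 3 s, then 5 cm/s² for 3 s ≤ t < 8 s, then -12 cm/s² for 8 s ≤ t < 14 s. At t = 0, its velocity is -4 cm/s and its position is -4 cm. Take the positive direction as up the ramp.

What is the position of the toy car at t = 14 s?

On each constant-a segment, Δv = aΔt and Δx = v₀Δt + ½aΔt²; chain segment to segment.
0–3 s: v starts -4 cm/s; Δx = -4·3 + ½·1·3² = -7.5 cm; v ends -1 cm/s.
3–8 s: v starts -1 cm/s; Δx = -1·5 + ½·5·5² = 57.5 cm; v ends 24 cm/s.
8–14 s: v starts 24 cm/s; Δx = 24·6 + ½·-12·6² = -72 cm; v ends -48 cm/s.
x(14) = -4 + Σ Δx = -26 cm.

-26 cm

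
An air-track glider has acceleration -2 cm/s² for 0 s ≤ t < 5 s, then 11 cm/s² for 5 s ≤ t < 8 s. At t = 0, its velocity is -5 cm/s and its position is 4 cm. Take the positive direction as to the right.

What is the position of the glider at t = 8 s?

On each constant-a segment, Δv = aΔt and Δx = v₀Δt + ½aΔt²; chain segment to segment.
0–5 s: v starts -5 cm/s; Δx = -5·5 + ½·-2·5² = -50 cm; v ends -15 cm/s.
5–8 s: v starts -15 cm/s; Δx = -15·3 + ½·11·3² = 4.5 cm; v ends 18 cm/s.
x(8) = 4 + Σ Δx = -41.5 cm.

-41.5 cm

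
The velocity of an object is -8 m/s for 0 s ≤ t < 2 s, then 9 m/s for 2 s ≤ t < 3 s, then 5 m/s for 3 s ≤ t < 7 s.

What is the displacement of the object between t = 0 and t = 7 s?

13 m

Displacement is the signed area under the v-t curve.
0–2 s: -8 × 2 = -16 m
2–3 s: 9 × 1 = 9 m
3–7 s: 5 × 4 = 20 m
Net displacement = 13 m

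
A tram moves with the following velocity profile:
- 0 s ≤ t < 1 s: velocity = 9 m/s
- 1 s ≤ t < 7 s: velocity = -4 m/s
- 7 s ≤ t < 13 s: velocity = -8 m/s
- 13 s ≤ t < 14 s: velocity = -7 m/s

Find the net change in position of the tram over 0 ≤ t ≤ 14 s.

-70 m

Displacement is the signed area under the v-t curve.
0–1 s: 9 × 1 = 9 m
1–7 s: -4 × 6 = -24 m
7–13 s: -8 × 6 = -48 m
13–14 s: -7 × 1 = -7 m
Net displacement = -70 m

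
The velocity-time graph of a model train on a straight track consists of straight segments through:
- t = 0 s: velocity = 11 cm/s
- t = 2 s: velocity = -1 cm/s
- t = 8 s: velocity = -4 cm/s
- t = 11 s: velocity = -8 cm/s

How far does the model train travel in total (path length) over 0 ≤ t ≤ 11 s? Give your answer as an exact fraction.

Total distance travelled is ∫|v| dt — sum the magnitudes of each area piece.
0–2 s: v = 0 at t = 11/6 s; triangle areas 121/12 + 1/12 = 61/6 cm
2–8 s: |½(-1 + -4)(6)| = 15 cm
8–11 s: |½(-4 + -8)(3)| = 18 cm
Total distance = 259/6 cm

259/6 cm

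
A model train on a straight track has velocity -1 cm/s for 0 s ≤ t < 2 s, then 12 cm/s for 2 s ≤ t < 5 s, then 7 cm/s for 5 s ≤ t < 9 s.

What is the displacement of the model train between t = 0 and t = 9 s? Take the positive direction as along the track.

Displacement is the signed area under the v-t curve.
0–2 s: -1 × 2 = -2 cm
2–5 s: 12 × 3 = 36 cm
5–9 s: 7 × 4 = 28 cm
Net displacement = 62 cm

62 cm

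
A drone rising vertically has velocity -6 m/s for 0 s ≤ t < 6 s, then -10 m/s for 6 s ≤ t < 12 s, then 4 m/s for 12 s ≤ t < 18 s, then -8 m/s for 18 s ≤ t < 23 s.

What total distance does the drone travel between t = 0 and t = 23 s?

Distance (not displacement) is the total path length: add the absolute areas under v-t.
0–6 s: |-6| × 6 = 36 m
6–12 s: |-10| × 6 = 60 m
12–18 s: |4| × 6 = 24 m
18–23 s: |-8| × 5 = 40 m
Total distance = 160 m

160 m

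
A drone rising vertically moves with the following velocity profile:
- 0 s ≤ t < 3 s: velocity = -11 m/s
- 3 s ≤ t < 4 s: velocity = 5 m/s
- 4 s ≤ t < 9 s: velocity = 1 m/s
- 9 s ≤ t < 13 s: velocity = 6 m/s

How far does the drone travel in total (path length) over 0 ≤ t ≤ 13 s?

Total distance travelled is ∫|v| dt — sum the magnitudes of each area piece.
0–3 s: |-11| × 3 = 33 m
3–4 s: |5| × 1 = 5 m
4–9 s: |1| × 5 = 5 m
9–13 s: |6| × 4 = 24 m
Total distance = 67 m

67 m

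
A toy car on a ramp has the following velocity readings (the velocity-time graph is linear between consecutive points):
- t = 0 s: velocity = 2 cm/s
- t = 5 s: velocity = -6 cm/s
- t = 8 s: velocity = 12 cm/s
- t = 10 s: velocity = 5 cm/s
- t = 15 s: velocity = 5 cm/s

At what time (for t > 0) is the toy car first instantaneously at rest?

t = 1.25 s

v changes sign on 0–5 s (from 2 to -6); the graph is linear there, so v = 0 at t = 0 + (-2)·(5 − 0)/(-6 − 2) = 1.25 s.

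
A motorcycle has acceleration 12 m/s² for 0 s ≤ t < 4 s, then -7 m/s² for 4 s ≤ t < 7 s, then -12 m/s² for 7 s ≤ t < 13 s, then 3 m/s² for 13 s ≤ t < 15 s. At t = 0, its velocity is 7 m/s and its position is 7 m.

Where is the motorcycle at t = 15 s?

182.5 m

On each constant-a segment, Δv = aΔt and Δx = v₀Δt + ½aΔt²; chain segment to segment.
0–4 s: v starts 7 m/s; Δx = 7·4 + ½·12·4² = 124 m; v ends 55 m/s.
4–7 s: v starts 55 m/s; Δx = 55·3 + ½·-7·3² = 133.5 m; v ends 34 m/s.
7–13 s: v starts 34 m/s; Δx = 34·6 + ½·-12·6² = -12 m; v ends -38 m/s.
13–15 s: v starts -38 m/s; Δx = -38·2 + ½·3·2² = -70 m; v ends -32 m/s.
x(15) = 7 + Σ Δx = 182.5 m.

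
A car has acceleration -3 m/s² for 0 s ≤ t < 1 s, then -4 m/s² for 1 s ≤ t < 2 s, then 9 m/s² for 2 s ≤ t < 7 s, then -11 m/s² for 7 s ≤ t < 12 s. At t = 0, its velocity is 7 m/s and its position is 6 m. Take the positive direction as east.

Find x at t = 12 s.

213.5 m

On each constant-a segment, Δv = aΔt and Δx = v₀Δt + ½aΔt²; chain segment to segment.
0–1 s: v starts 7 m/s; Δx = 7·1 + ½·-3·1² = 5.5 m; v ends 4 m/s.
1–2 s: v starts 4 m/s; Δx = 4·1 + ½·-4·1² = 2 m; v ends 0 m/s.
2–7 s: v starts 0 m/s; Δx = 0·5 + ½·9·5² = 112.5 m; v ends 45 m/s.
7–12 s: v starts 45 m/s; Δx = 45·5 + ½·-11·5² = 87.5 m; v ends -10 m/s.
x(12) = 6 + Σ Δx = 213.5 m.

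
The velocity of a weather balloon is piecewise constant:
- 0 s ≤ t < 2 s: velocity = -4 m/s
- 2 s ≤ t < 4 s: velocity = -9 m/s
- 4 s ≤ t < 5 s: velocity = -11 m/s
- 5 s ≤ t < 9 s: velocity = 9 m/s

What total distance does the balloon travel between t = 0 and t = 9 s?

73 m

Distance (not displacement) is the total path length: add the absolute areas under v-t.
0–2 s: |-4| × 2 = 8 m
2–4 s: |-9| × 2 = 18 m
4–5 s: |-11| × 1 = 11 m
5–9 s: |9| × 4 = 36 m
Total distance = 73 m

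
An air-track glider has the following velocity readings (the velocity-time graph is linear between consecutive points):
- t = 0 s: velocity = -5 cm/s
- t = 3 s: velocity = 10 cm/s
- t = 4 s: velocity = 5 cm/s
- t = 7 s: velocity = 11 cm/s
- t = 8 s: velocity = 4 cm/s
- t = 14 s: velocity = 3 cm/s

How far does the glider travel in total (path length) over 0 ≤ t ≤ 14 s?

Total distance travelled is ∫|v| dt — sum the magnitudes of each area piece.
0–3 s: v = 0 at t = 1 s; triangle areas 2.5 + 10 = 12.5 cm
3–4 s: |½(10 + 5)(1)| = 7.5 cm
4–7 s: |½(5 + 11)(3)| = 24 cm
7–8 s: |½(11 + 4)(1)| = 7.5 cm
8–14 s: |½(4 + 3)(6)| = 21 cm
Total distance = 72.5 cm

72.5 cm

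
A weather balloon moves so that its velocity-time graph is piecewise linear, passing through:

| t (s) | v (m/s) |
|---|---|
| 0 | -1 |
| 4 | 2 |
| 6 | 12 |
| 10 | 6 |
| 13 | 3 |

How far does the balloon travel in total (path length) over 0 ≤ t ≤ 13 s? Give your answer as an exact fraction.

401/6 m

Distance (not displacement) is the total path length: add the absolute areas under v-t.
0–4 s: v = 0 at t = 4/3 s; triangle areas 2/3 + 8/3 = 10/3 m
4–6 s: |½(2 + 12)(2)| = 14 m
6–10 s: |½(12 + 6)(4)| = 36 m
10–13 s: |½(6 + 3)(3)| = 13.5 m
Total distance = 401/6 m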